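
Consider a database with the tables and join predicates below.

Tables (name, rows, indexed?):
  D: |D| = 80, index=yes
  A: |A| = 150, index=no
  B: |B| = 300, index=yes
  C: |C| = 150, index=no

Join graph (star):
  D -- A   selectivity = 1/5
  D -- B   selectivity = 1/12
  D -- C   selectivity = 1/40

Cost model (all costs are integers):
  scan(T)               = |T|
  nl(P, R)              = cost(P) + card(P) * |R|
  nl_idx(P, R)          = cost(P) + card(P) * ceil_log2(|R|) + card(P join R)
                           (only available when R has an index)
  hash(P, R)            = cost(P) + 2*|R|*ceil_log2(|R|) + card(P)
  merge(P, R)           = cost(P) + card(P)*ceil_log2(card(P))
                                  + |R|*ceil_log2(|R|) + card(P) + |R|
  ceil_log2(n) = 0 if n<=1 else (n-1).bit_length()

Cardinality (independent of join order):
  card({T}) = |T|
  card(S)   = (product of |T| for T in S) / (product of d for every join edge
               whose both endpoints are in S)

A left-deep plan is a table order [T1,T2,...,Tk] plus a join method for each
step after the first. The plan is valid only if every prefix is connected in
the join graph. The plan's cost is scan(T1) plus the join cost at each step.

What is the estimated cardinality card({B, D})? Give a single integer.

2000

Tables in S: B(300), D(80)
Edges inside S: D-B(d=12)
numerator = 300 * 80 = 24000
denominator = 12 = 12
card(S) = 24000 / 12 = 2000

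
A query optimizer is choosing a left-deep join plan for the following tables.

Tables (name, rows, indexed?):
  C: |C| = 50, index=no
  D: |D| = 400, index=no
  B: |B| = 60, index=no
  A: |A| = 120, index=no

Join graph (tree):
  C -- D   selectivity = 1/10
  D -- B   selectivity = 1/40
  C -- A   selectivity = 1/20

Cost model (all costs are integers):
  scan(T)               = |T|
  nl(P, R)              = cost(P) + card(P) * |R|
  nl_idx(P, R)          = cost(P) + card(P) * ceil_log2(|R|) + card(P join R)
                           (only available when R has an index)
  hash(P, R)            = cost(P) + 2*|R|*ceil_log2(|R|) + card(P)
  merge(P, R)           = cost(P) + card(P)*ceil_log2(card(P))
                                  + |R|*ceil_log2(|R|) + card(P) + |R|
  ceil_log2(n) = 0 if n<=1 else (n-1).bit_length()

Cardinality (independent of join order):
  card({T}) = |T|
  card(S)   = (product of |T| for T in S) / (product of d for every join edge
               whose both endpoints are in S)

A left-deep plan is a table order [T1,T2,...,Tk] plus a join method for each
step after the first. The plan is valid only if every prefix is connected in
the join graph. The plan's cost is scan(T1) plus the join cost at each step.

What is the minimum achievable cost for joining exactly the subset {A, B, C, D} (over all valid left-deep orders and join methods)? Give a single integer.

Selinger DP over subsets of {A,B,C,D}:
  {C}: scan cost=50, card=50
  {D}: scan cost=400, card=400
  {B}: scan cost=60, card=60
  {A}: scan cost=120, card=120
  {CD}: card=2000; try (C,hash)→1400, (D,merge)→4400, (C,merge)→4750, (D,hash)→7300, (D,nl)→20050, (C,nl)→20400; best=1400 via (C,hash)
  {AC}: card=300; try (C,hash)→840, (A,merge)→1360, (C,merge)→1430, (A,hash)→1780, (A,nl)→6050, (C,nl)→6120; best=840 via (C,hash)
  {BD}: card=600; try (B,hash)→1520, (D,merge)→4480, (B,merge)→4820, (D,hash)→7320, (D,nl)→24060, (B,nl)→24400; best=1520 via (B,hash)
  {BCD}: card=3000; try (C,hash)→2720, (B,hash)→4120, (C,merge)→8470, (B,merge)→25820, (C,nl)→31520, (B,nl)→121400; best=2720 via (C,hash)
  {ACD}: card=12000; try (A,hash)→5080, (D,merge)→7840, (D,hash)→8340, (A,merge)→26360, (D,nl)→120840, (A,nl)→241400; best=5080 via (A,hash)
  {ABCD}: card=18000; try (A,hash)→7400, (B,hash)→17800, (A,merge)→42680, (B,merge)→185500, (A,nl)→362720, (B,nl)→725080; best=7400 via (A,hash)

7400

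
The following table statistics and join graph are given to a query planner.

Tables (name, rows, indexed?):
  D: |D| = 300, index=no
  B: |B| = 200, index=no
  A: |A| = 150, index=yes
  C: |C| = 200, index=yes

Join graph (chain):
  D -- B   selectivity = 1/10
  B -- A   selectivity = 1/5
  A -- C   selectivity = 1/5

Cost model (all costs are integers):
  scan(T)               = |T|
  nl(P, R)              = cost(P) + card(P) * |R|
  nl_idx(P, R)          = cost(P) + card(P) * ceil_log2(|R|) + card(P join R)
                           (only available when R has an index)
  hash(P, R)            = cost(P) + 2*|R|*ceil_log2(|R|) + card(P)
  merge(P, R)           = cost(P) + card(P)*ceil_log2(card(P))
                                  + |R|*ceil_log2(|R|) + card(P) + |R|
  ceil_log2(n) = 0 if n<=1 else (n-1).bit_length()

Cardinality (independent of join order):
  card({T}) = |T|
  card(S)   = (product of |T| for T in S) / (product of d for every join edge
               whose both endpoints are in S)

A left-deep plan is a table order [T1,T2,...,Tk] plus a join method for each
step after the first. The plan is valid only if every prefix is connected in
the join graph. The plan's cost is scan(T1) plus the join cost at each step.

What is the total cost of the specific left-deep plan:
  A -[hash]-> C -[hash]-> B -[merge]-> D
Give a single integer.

step 1: scan A: cost=150, card=150
step 2: join C via hash
    card(P join C) = 150*200/(5) = 6000
    cost = 150 + 2*200*8 + 150 = 3500
step 3: join B via hash
    card(P join B) = 6000*200/(5) = 240000
    cost = 3500 + 2*200*8 + 6000 = 12700
step 4: join D via merge
    card(P join D) = 240000*300/(10) = 7200000
    cost = 12700 + 240000*18 + 300*9 + 240000 + 300 = 4575700

4575700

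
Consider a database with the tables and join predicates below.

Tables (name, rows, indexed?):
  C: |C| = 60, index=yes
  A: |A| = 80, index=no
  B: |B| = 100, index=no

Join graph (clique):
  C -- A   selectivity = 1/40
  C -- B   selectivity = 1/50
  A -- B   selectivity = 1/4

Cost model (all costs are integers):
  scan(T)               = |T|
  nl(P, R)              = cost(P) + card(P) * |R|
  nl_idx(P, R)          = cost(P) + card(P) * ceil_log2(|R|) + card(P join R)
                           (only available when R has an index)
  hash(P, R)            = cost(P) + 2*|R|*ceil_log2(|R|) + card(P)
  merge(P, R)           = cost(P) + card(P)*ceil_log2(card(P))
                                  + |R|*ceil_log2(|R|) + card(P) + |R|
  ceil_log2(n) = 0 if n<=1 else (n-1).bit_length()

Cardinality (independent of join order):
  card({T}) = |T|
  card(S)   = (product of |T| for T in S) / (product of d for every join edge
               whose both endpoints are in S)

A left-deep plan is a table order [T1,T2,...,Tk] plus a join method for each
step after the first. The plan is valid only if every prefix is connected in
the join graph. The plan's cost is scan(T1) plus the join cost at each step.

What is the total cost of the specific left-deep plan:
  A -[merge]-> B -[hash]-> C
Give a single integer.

4240

step 1: scan A: cost=80, card=80
step 2: join B via merge
    card(P join B) = 80*100/(4) = 2000
    cost = 80 + 80*7 + 100*7 + 80 + 100 = 1520
step 3: join C via hash
    card(P join C) = 2000*60/(40*50) = 60
    cost = 1520 + 2*60*6 + 2000 = 4240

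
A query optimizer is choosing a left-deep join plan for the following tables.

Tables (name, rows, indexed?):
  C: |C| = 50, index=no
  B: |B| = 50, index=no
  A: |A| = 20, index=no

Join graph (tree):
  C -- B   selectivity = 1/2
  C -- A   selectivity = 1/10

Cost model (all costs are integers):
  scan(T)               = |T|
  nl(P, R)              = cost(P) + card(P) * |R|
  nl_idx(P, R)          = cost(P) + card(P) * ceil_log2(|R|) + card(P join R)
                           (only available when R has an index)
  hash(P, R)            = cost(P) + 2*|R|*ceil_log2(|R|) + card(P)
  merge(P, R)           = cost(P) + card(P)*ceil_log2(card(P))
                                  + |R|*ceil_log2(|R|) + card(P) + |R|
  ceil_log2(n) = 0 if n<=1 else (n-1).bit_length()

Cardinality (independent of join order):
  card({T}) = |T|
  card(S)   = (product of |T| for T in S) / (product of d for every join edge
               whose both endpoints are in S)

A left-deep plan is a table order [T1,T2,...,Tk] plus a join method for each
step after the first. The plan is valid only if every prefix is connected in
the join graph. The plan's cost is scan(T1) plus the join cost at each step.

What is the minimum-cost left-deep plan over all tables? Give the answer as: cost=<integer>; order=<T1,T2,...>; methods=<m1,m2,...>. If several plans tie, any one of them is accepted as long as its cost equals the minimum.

Selinger DP (subsets sized 1..n):
  {C}: scan cost=50, card=50
  {B}: scan cost=50, card=50
  {A}: scan cost=20, card=20
  {BC}: card=1250; try (C,hash)→700, (B,hash)→700, (C,merge)→750, (B,merge)→750, (C,nl)→2550, (B,nl)→2550; best=700 via (C,hash)
  {AC}: card=100; try (A,hash)→300, (C,merge)→490, (A,merge)→520, (C,hash)→640, (C,nl)→1020, (A,nl)→1050; best=300 via (A,hash)
  {ABC}: card=2500; try (B,hash)→1000, (B,merge)→1450, (A,hash)→2150, (B,nl)→5300, (A,merge)→15820, (A,nl)→25700; best=1000 via (B,hash)

cost=1000; order=C,A,B; methods=hash,hash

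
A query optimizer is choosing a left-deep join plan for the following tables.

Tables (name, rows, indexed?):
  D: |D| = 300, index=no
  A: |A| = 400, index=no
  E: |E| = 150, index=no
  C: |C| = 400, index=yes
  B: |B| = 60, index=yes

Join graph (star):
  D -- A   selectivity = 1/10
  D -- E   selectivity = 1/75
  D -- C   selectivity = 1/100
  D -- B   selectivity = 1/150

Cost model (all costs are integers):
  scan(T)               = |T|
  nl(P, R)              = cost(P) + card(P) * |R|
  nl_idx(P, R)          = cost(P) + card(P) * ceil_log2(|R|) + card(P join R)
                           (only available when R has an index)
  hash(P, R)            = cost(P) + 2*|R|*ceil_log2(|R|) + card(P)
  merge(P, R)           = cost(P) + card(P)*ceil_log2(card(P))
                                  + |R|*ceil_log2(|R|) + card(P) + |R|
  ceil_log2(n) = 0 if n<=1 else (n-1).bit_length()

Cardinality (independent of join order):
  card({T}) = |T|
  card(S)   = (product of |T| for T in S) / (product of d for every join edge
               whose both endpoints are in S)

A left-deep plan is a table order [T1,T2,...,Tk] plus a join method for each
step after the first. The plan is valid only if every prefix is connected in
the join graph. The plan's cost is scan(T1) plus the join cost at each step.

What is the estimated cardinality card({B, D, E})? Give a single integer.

Tables in S: B(60), D(300), E(150)
Edges inside S: D-E(d=75), D-B(d=150)
numerator = 60 * 300 * 150 = 2700000
denominator = 75 * 150 = 11250
card(S) = 2700000 / 11250 = 240

240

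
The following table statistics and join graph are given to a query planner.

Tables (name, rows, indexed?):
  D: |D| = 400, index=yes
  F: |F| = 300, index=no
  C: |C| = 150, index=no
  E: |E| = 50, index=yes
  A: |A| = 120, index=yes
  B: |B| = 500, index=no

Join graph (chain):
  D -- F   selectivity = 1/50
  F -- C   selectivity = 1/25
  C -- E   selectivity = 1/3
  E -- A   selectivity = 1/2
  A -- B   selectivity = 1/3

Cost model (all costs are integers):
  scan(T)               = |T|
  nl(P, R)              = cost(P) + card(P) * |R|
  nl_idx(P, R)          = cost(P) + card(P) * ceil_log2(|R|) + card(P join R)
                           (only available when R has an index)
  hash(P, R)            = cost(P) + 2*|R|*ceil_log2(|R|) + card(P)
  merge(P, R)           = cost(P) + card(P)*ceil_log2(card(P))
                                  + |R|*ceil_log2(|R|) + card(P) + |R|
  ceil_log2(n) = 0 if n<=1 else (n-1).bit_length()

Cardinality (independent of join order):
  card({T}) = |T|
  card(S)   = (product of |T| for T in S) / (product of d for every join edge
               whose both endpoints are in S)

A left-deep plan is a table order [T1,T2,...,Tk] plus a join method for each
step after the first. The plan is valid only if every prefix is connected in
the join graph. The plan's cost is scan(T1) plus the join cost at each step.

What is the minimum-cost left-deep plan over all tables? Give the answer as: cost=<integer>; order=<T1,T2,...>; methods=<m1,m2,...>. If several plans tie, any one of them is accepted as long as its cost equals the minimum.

cost=14675880; order=F,D,C,E,A,B; methods=nl_idx,hash,hash,hash,hash

Selinger DP (subsets sized 1..n):
  {D}: scan cost=400, card=400
  {F}: scan cost=300, card=300
  {C}: scan cost=150, card=150
  {E}: scan cost=50, card=50
  {A}: scan cost=120, card=120
  {B}: scan cost=500, card=500
  {DF}: card=2400; try (D,nl_idx)→5400, (F,hash)→6200, (D,merge)→7300, (F,merge)→7400, (D,hash)→7800, (D,nl)→120300 …(+1); best=5400 via (D,nl_idx)
  {CF}: card=1800; try (C,hash)→3000, (F,merge)→4500, (C,merge)→4650, (F,hash)→5700, (F,nl)→45150, (C,nl)→45300; best=3000 via (C,hash)
  {CE}: card=2500; try (E,hash)→900, (C,merge)→1750, (E,merge)→1850, (C,hash)→2500, (E,nl_idx)→3550, (C,nl)→7550 …(+1); best=900 via (E,hash)
  {AE}: card=3000; try (E,hash)→840, (A,merge)→1360, (E,merge)→1430, (A,hash)→1780, (A,nl_idx)→3400, (E,nl_idx)→3840 …(+2); best=840 via (E,hash)
  {AB}: card=20000; try (A,hash)→2680, (B,merge)→6080, (A,merge)→6460, (B,hash)→9240, (A,nl_idx)→24000, (B,nl)→60120 …(+1); best=2680 via (A,hash)
  {CDF}: card=14400; try (C,hash)→10200, (D,hash)→12000, (D,merge)→28600, (D,nl_idx)→33600, (C,merge)→37950, (C,nl)→365400 …(+1); best=10200 via (C,hash)
  {CEF}: card=30000; try (E,hash)→5400, (F,hash)→8800, (E,merge)→24950, (F,merge)→36400, (E,nl_idx)→43800, (E,nl)→93000 …(+1); best=5400 via (E,hash)
  {ACE}: card=150000; try (A,hash)→5080, (C,hash)→6240, (A,merge)→34360, (C,merge)→41190, (A,nl_idx)→168400, (A,nl)→300900 …(+1); best=5080 via (A,hash)
  {ABE}: card=500000; try (B,hash)→12840, (E,hash)→23280, (B,merge)→44840, (E,merge)→323030, (E,nl_idx)→622680, (E,nl)→1002680 …(+1); best=12840 via (B,hash)
  {CDEF}: card=240000; try (E,hash)→25200, (D,hash)→42600, (E,merge)→226550, (E,nl_idx)→336600, (D,merge)→489400, (D,nl_idx)→515400 …(+2); best=25200 via (E,hash)
  {ACEF}: card=1800000; try (A,hash)→37080, (F,hash)→160480, (A,merge)→486360, (A,nl_idx)→2015400, (F,merge)→2858080, (A,nl)→3605400 …(+1); best=37080 via (A,hash)
  {ABCE}: card=25000000; try (B,hash)→164080, (C,hash)→515240, (B,merge)→2860080, (C,merge)→10014190, (B,nl)→75005080, (C,nl)→75012840; best=164080 via (B,hash)
  {ACDEF}: card=14400000; try (A,hash)→266880, (D,hash)→1844280, (A,merge)→4586160, (A,nl_idx)→16105200, (A,nl)→28825200, (D,nl_idx)→30637080 …(+2); best=266880 via (A,hash)
  {ABCEF}: card=300000000; try (B,hash)→1846080, (F,hash)→25169480, (B,merge)→39642080, (F,merge)→650167080, (B,nl)→900037080, (F,nl)→7500164080; best=1846080 via (B,hash)
  {ABCDEF}: card=2400000000; try (B,hash)→14675880, (D,hash)→301853280, (B,merge)→360271880, (D,nl_idx)→5101846080, (B,nl)→7200266880, (D,merge)→9001850080 …(+1); best=14675880 via (B,hash)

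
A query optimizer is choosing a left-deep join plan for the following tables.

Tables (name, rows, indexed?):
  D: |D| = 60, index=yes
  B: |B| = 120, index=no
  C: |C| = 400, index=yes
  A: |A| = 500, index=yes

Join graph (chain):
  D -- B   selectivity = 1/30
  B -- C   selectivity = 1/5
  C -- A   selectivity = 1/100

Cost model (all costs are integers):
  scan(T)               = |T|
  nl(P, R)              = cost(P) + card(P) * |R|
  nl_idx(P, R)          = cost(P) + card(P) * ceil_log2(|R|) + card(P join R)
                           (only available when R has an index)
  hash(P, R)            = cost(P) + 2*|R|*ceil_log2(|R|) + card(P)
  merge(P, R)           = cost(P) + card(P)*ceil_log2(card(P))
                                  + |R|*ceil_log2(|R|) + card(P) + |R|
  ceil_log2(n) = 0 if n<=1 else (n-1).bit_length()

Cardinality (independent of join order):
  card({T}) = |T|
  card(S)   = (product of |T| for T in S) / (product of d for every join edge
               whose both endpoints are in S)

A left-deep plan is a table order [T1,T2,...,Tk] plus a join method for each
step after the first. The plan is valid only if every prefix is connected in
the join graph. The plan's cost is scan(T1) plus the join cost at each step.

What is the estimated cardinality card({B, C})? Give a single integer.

9600

Tables in S: B(120), C(400)
Edges inside S: B-C(d=5)
numerator = 120 * 400 = 48000
denominator = 5 = 5
card(S) = 48000 / 5 = 9600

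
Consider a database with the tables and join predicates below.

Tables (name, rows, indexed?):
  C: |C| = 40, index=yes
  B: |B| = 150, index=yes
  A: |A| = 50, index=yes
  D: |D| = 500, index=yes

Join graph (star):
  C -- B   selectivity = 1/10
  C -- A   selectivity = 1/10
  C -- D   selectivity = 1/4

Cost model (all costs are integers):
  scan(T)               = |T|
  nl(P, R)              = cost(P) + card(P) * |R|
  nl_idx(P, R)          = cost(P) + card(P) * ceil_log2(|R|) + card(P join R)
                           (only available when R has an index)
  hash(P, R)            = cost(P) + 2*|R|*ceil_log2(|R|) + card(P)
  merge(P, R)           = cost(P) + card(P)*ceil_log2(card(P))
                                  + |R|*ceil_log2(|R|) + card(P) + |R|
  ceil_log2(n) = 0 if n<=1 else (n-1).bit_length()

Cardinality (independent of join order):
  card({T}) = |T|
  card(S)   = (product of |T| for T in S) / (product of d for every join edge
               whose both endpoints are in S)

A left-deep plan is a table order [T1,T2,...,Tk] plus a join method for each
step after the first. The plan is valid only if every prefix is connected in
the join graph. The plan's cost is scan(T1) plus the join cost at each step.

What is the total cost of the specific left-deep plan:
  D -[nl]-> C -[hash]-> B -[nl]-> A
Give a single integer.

3777900

step 1: scan D: cost=500, card=500
step 2: join C via nl
    card(P join C) = 500*40/(4) = 5000
    cost = 500 + 500*40 = 20500
step 3: join B via hash
    card(P join B) = 5000*150/(10) = 75000
    cost = 20500 + 2*150*8 + 5000 = 27900
step 4: join A via nl
    card(P join A) = 75000*50/(10) = 375000
    cost = 27900 + 75000*50 = 3777900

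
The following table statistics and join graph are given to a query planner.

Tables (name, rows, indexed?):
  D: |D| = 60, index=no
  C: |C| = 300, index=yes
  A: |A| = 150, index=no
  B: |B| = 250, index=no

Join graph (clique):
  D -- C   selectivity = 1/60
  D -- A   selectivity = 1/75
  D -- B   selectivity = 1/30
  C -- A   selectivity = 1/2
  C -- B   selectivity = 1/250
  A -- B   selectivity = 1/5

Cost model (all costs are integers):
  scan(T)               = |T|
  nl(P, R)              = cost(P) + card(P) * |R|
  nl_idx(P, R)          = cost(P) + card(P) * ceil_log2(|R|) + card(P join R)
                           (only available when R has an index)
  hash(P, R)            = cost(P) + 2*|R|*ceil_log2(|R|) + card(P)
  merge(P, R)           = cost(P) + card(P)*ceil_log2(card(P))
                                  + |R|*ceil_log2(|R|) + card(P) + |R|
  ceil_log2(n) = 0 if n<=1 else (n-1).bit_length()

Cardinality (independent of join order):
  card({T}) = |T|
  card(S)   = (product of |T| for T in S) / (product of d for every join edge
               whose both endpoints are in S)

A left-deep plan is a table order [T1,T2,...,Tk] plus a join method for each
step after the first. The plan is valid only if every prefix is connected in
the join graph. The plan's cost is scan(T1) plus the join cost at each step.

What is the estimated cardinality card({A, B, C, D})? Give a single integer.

Tables in S: A(150), B(250), C(300), D(60)
Edges inside S: D-C(d=60), D-A(d=75), D-B(d=30), C-A(d=2), C-B(d=250), A-B(d=5)
numerator = 150 * 250 * 300 * 60 = 675000000
denominator = 60 * 75 * 30 * 2 * 250 * 5 = 337500000
card(S) = 675000000 / 337500000 = 2

2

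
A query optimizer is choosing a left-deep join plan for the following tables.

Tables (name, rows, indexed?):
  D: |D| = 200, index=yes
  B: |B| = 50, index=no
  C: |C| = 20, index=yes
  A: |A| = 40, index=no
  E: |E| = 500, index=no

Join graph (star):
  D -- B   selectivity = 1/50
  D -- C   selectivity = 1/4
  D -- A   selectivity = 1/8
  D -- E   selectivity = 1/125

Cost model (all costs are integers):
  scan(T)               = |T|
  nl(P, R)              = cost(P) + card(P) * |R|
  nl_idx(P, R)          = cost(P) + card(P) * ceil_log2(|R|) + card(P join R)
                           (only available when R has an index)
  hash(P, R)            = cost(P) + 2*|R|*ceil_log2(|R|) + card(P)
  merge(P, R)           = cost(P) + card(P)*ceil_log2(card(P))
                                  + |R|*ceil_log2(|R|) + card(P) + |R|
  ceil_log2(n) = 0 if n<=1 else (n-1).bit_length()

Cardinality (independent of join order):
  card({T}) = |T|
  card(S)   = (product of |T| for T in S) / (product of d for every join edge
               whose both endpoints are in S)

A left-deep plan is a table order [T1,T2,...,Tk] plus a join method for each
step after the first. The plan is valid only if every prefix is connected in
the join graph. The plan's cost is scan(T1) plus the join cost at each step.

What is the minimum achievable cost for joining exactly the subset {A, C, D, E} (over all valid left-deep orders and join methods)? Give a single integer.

9680

Selinger DP over subsets of {A,C,D,E}:
  {D}: scan cost=200, card=200
  {C}: scan cost=20, card=20
  {A}: scan cost=40, card=40
  {E}: scan cost=500, card=500
  {CD}: card=1000; try (C,hash)→600, (D,nl_idx)→1180, (D,merge)→1940, (C,merge)→2120, (C,nl_idx)→2200, (D,hash)→3240 …(+2); best=600 via (C,hash)
  {AD}: card=1000; try (A,hash)→880, (D,nl_idx)→1360, (D,merge)→2120, (A,merge)→2280, (D,hash)→3280, (D,nl)→8040 …(+1); best=880 via (A,hash)
  {DE}: card=800; try (D,hash)→4200, (D,nl_idx)→5300, (E,merge)→7000, (D,merge)→7300, (E,hash)→9400, (E,nl)→100200 …(+1); best=4200 via (D,hash)
  {ACD}: card=5000; try (C,hash)→2080, (A,hash)→2080, (C,nl_idx)→10880, (A,merge)→11880, (C,merge)→12000, (C,nl)→20880 …(+1); best=2080 via (C,hash)
  {CDE}: card=4000; try (C,hash)→5200, (E,hash)→10600, (C,nl_idx)→12200, (C,merge)→13120, (E,merge)→16600, (C,nl)→20200 …(+1); best=5200 via (C,hash)
  {ADE}: card=4000; try (A,hash)→5480, (E,hash)→10880, (A,merge)→13280, (E,merge)→16880, (A,nl)→36200, (E,nl)→500880; best=5480 via (A,hash)
  {ACDE}: card=20000; try (C,hash)→9680, (A,hash)→9680, (E,hash)→16080, (C,nl_idx)→45480, (A,merge)→57480, (C,merge)→57600 …(+4); best=9680 via (C,hash)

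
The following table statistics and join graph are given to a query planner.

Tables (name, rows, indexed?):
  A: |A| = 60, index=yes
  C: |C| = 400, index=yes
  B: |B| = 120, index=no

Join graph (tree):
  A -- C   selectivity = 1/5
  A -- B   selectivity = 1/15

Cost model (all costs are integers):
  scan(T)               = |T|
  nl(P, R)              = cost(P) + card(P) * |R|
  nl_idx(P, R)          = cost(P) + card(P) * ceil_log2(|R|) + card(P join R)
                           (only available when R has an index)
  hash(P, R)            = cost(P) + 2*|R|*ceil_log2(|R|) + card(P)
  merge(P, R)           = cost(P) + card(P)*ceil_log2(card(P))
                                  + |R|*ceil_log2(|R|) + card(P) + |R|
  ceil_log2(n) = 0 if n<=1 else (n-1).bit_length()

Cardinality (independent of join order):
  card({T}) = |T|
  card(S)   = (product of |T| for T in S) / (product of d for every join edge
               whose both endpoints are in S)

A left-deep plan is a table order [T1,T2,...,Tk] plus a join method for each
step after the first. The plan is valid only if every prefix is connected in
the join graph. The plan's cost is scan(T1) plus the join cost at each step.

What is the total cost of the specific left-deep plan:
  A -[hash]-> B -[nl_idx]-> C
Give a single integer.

44520

step 1: scan A: cost=60, card=60
step 2: join B via hash
    card(P join B) = 60*120/(15) = 480
    cost = 60 + 2*120*7 + 60 = 1800
step 3: join C via nl_idx
    card(P join C) = 480*400/(5) = 38400
    cost = 1800 + 480*9 + 38400 = 44520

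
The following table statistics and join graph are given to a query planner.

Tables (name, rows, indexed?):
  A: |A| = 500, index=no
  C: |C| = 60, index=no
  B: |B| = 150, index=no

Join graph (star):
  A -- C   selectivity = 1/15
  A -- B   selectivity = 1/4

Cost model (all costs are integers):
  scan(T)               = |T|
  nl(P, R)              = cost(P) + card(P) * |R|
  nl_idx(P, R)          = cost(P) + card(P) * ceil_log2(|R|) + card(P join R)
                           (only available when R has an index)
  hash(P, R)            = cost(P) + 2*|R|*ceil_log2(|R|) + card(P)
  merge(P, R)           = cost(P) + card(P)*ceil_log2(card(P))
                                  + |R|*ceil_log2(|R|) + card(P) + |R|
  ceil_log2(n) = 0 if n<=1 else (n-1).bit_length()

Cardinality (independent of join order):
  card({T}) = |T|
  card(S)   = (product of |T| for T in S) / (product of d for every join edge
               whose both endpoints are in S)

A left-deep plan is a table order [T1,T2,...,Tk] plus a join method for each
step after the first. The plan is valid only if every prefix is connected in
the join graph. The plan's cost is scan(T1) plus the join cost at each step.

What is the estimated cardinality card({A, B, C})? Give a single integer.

75000

Tables in S: A(500), B(150), C(60)
Edges inside S: A-C(d=15), A-B(d=4)
numerator = 500 * 150 * 60 = 4500000
denominator = 15 * 4 = 60
card(S) = 4500000 / 60 = 75000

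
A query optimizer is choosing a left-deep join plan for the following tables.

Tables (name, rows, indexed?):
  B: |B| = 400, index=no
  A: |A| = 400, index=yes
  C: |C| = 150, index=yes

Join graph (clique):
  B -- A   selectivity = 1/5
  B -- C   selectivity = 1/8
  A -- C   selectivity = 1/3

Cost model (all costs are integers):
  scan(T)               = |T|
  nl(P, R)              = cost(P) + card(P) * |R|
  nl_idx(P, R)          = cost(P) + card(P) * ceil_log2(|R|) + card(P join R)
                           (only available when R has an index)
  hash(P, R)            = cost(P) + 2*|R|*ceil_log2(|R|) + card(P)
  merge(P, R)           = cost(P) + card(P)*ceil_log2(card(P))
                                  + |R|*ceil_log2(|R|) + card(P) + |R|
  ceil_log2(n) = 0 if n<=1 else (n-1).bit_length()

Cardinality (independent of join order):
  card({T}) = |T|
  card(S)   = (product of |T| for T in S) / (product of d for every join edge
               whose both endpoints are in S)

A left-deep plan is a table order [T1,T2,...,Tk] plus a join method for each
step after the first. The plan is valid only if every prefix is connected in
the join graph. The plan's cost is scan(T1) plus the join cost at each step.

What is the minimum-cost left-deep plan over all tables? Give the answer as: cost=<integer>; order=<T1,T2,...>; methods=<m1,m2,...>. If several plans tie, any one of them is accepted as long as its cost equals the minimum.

Selinger DP (subsets sized 1..n):
  {B}: scan cost=400, card=400
  {A}: scan cost=400, card=400
  {C}: scan cost=150, card=150
  {AB}: card=32000; try (B,hash)→8000, (A,hash)→8000, (B,merge)→8400, (A,merge)→8400, (A,nl_idx)→36000, (B,nl)→160400 …(+1); best=8000 via (B,hash)
  {BC}: card=7500; try (C,hash)→3200, (B,merge)→5500, (C,merge)→5750, (B,hash)→7500, (C,nl_idx)→11100, (B,nl)→60150 …(+1); best=3200 via (C,hash)
  {AC}: card=20000; try (C,hash)→3200, (A,merge)→5500, (C,merge)→5750, (A,hash)→7500, (A,nl_idx)→21500, (C,nl_idx)→23600 …(+2); best=3200 via (C,hash)
  {ABC}: card=200000; try (A,hash)→17900, (B,hash)→30400, (C,hash)→42400, (A,merge)→112200, (A,nl_idx)→270700, (B,merge)→327200 …(+5); best=17900 via (A,hash)

cost=17900; order=B,C,A; methods=hash,hash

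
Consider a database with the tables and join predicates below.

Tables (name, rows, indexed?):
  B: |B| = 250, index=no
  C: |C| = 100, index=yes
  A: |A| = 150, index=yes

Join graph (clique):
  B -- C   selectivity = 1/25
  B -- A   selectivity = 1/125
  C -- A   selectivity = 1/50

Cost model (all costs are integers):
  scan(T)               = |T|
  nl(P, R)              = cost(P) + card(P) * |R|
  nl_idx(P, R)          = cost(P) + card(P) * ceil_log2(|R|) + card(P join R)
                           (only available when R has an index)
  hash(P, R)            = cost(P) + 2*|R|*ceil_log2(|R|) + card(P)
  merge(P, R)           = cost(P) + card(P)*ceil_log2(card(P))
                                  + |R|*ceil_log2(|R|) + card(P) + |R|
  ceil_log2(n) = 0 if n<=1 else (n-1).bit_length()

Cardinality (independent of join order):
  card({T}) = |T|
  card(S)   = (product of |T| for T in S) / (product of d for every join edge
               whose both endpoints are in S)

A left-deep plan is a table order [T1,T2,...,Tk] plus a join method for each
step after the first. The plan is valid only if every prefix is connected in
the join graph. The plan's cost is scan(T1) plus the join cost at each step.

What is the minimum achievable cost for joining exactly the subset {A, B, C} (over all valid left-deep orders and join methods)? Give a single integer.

Selinger DP over subsets of {A,B,C}:
  {B}: scan cost=250, card=250
  {C}: scan cost=100, card=100
  {A}: scan cost=150, card=150
  {BC}: card=1000; try (C,hash)→1900, (C,nl_idx)→3000, (B,merge)→3150, (C,merge)→3300, (B,hash)→4200, (B,nl)→25100 …(+1); best=1900 via (C,hash)
  {AB}: card=300; try (A,nl_idx)→2550, (A,hash)→2900, (B,merge)→3750, (A,merge)→3850, (B,hash)→4300, (B,nl)→37650 …(+1); best=2550 via (A,nl_idx)
  {AC}: card=300; try (A,nl_idx)→1200, (C,nl_idx)→1500, (C,hash)→1700, (A,merge)→2250, (C,merge)→2300, (A,hash)→2600 …(+2); best=1200 via (A,nl_idx)
  {ABC}: card=24; try (C,hash)→4250, (C,nl_idx)→4674, (A,hash)→5300, (B,hash)→5500, (C,merge)→6350, (B,merge)→6450 …(+5); best=4250 via (C,hash)

4250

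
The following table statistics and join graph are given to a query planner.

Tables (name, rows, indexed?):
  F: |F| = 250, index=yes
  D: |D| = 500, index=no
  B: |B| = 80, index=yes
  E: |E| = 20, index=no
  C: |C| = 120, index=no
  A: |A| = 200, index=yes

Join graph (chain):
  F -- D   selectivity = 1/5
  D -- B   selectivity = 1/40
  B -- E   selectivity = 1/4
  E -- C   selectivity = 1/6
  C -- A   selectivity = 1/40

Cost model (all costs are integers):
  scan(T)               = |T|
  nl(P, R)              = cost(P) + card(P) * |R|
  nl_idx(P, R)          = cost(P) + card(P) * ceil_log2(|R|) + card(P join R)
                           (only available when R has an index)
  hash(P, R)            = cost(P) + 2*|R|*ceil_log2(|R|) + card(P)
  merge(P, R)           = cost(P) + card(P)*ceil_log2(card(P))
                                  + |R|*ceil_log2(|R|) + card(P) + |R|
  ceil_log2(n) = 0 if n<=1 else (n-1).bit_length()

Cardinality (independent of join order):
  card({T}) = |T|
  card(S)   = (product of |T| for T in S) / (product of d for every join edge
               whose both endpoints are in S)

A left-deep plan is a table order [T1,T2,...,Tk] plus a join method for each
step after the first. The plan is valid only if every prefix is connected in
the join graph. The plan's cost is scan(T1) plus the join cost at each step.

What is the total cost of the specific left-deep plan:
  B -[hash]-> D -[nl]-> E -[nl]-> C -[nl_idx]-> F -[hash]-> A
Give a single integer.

step 1: scan B: cost=80, card=80
step 2: join D via hash
    card(P join D) = 80*500/(40) = 1000
    cost = 80 + 2*500*9 + 80 = 9160
step 3: join E via nl
    card(P join E) = 1000*20/(4) = 5000
    cost = 9160 + 1000*20 = 29160
step 4: join C via nl
    card(P join C) = 5000*120/(6) = 100000
    cost = 29160 + 5000*120 = 629160
step 5: join F via nl_idx
    card(P join F) = 100000*250/(5) = 5000000
    cost = 629160 + 100000*8 + 5000000 = 6429160
step 6: join A via hash
    card(P join A) = 5000000*200/(40) = 25000000
    cost = 6429160 + 2*200*8 + 5000000 = 11432360

11432360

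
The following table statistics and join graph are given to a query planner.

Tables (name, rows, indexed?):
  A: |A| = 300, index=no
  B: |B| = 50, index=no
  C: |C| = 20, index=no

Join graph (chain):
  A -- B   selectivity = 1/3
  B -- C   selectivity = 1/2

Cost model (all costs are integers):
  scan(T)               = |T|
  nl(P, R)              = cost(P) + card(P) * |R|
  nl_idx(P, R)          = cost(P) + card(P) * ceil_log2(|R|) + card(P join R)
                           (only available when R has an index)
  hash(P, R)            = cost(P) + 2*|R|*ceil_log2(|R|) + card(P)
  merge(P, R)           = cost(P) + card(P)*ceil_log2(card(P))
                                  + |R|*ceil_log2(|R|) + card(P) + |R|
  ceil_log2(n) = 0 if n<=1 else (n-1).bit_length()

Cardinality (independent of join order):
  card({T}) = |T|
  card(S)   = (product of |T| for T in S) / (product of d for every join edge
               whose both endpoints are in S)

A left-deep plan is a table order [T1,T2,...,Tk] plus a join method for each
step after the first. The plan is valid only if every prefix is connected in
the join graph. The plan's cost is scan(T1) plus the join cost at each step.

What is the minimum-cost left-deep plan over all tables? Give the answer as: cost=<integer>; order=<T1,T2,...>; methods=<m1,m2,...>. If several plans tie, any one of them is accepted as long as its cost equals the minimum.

cost=6200; order=B,C,A; methods=hash,hash

Selinger DP (subsets sized 1..n):
  {A}: scan cost=300, card=300
  {B}: scan cost=50, card=50
  {C}: scan cost=20, card=20
  {AB}: card=5000; try (B,hash)→1200, (A,merge)→3400, (B,merge)→3650, (A,hash)→5500, (A,nl)→15050, (B,nl)→15300; best=1200 via (B,hash)
  {BC}: card=500; try (C,hash)→300, (B,merge)→490, (C,merge)→520, (B,hash)→640, (B,nl)→1020, (C,nl)→1050; best=300 via (C,hash)
  {ABC}: card=50000; try (A,hash)→6200, (C,hash)→6400, (A,merge)→8300, (C,merge)→71320, (C,nl)→101200, (A,nl)→150300; best=6200 via (A,hash)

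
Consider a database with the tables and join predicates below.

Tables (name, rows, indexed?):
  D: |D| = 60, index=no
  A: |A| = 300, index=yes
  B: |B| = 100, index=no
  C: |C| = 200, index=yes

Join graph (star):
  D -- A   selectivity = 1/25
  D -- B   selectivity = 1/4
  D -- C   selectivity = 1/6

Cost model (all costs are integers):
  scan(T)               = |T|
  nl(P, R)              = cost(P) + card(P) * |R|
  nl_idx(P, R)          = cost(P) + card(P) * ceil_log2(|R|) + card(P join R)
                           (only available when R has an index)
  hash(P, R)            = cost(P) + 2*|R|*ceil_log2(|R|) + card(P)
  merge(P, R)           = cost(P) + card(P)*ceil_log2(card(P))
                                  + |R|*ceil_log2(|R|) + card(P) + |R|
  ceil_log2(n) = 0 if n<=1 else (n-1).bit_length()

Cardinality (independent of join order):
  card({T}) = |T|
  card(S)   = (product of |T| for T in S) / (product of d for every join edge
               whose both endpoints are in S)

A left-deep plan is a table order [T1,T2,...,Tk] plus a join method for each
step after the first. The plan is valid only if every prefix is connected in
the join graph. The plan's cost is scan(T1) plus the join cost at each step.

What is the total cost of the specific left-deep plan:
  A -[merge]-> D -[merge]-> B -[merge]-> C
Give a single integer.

302240

step 1: scan A: cost=300, card=300
step 2: join D via merge
    card(P join D) = 300*60/(25) = 720
    cost = 300 + 300*9 + 60*6 + 300 + 60 = 3720
step 3: join B via merge
    card(P join B) = 720*100/(4) = 18000
    cost = 3720 + 720*10 + 100*7 + 720 + 100 = 12440
step 4: join C via merge
    card(P join C) = 18000*200/(6) = 600000
    cost = 12440 + 18000*15 + 200*8 + 18000 + 200 = 302240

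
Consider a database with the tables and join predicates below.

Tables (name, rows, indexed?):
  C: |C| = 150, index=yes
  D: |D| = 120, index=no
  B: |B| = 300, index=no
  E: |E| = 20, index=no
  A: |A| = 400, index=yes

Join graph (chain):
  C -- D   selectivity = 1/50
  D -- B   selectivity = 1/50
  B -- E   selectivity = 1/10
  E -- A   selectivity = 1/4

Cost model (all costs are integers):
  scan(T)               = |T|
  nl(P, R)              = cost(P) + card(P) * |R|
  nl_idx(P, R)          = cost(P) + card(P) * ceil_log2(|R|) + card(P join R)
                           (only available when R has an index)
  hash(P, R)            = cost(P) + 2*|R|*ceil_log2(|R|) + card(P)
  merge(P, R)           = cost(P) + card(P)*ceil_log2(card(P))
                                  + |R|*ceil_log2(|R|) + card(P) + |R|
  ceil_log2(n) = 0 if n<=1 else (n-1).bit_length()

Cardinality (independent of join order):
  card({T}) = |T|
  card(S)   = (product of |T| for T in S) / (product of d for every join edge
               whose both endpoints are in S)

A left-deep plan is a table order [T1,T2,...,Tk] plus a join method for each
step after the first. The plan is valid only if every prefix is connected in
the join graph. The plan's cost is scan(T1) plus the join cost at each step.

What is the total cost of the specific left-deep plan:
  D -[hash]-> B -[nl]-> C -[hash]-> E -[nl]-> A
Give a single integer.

step 1: scan D: cost=120, card=120
step 2: join B via hash
    card(P join B) = 120*300/(50) = 720
    cost = 120 + 2*300*9 + 120 = 5640
step 3: join C via nl
    card(P join C) = 720*150/(50) = 2160
    cost = 5640 + 720*150 = 113640
step 4: join E via hash
    card(P join E) = 2160*20/(10) = 4320
    cost = 113640 + 2*20*5 + 2160 = 116000
step 5: join A via nl
    card(P join A) = 4320*400/(4) = 432000
    cost = 116000 + 4320*400 = 1844000

1844000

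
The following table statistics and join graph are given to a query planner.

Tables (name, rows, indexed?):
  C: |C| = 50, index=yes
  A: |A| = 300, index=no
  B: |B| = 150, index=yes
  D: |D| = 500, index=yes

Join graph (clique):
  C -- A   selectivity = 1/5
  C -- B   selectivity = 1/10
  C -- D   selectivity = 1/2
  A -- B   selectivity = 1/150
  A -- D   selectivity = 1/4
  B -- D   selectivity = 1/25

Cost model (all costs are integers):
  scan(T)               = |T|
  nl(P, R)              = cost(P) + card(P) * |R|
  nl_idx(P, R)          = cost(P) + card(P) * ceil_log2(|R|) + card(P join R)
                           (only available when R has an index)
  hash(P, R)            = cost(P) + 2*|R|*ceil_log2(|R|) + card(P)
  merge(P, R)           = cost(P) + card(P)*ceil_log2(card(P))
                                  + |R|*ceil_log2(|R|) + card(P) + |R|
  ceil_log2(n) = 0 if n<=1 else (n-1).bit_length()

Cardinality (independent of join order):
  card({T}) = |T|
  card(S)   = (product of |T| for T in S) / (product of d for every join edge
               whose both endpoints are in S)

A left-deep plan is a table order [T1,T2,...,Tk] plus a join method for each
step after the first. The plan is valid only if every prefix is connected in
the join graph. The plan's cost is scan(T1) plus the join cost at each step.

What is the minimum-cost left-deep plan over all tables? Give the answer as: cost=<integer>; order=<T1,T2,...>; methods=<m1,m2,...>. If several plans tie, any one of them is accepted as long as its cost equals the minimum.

Selinger DP (subsets sized 1..n):
  {C}: scan cost=50, card=50
  {A}: scan cost=300, card=300
  {B}: scan cost=150, card=150
  {D}: scan cost=500, card=500
  {AC}: card=3000; try (C,hash)→1200, (A,merge)→3400, (C,merge)→3650, (C,nl_idx)→5100, (A,hash)→5500, (A,nl)→15050 …(+1); best=1200 via (C,hash)
  {BC}: card=750; try (C,hash)→900, (B,nl_idx)→1200, (B,merge)→1750, (C,nl_idx)→1800, (C,merge)→1850, (B,hash)→2500 …(+2); best=900 via (C,hash)
  {CD}: card=12500; try (C,hash)→1600, (D,merge)→5400, (C,merge)→5850, (D,hash)→9100, (D,nl_idx)→13000, (C,nl_idx)→16000 …(+2); best=1600 via (C,hash)
  {AB}: card=300; try (B,hash)→3000, (B,nl_idx)→3000, (A,merge)→4500, (B,merge)→4650, (A,hash)→5700, (A,nl)→45150 …(+1); best=3000 via (B,hash)
  {AD}: card=37500; try (A,hash)→6400, (D,merge)→8300, (A,merge)→8500, (D,hash)→9600, (D,nl_idx)→40500, (D,nl)→150300 …(+1); best=6400 via (A,hash)
  {BD}: card=3000; try (B,hash)→3400, (D,nl_idx)→4500, (D,merge)→6500, (B,merge)→6850, (B,nl_idx)→7500, (D,hash)→9300 …(+2); best=3400 via (B,hash)
  {ABC}: card=300; try (C,hash)→3900, (C,nl_idx)→5100, (C,merge)→6350, (B,hash)→6600, (A,hash)→7050, (A,merge)→12150 …(+5); best=3900 via (C,hash)
  {ACD}: card=187500; try (D,hash)→13200, (A,hash)→19500, (C,hash)→44500, (D,merge)→45200, (A,merge)→192100, (D,nl_idx)→215700 …(+5); best=13200 via (D,hash)
  {BCD}: card=7500; try (C,hash)→7000, (D,hash)→10650, (D,merge)→14150, (D,nl_idx)→15150, (B,hash)→16500, (C,nl_idx)→28900 …(+6); best=7000 via (C,hash)
  {ABD}: card=1500; try (D,nl_idx)→7200, (D,merge)→11000, (A,hash)→11800, (D,hash)→12300, (A,merge)→45400, (B,hash)→46300 …(+5); best=7200 via (D,nl_idx)
  {ABCD}: card=750; try (D,nl_idx)→7350, (C,hash)→9300, (D,merge)→11900, (D,hash)→13200, (C,nl_idx)→16950, (A,hash)→19900 …(+9); best=7350 via (D,nl_idx)

cost=7350; order=A,B,C,D; methods=hash,hash,nl_idx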